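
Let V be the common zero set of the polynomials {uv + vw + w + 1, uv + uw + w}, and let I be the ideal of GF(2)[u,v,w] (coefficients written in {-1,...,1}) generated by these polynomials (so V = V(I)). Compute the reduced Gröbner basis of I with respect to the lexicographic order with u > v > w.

f_1 = uv + vw + w + 1, LT = uv.
f_2 = uv + uw + w, LT = uv.

S(f_1,f_2): lcm = uv. S = uw + vw + 1.
  leading term uw: no divisor's leading term divides it; move uw to the remainder.
  leading term vw: no divisor's leading term divides it; move vw to the remainder.
  leading term 1: no divisor's leading term divides it; move 1 to the remainder.
  remainder uw + vw + 1 ≠ 0; add g_3 = uw + vw + 1 to the basis.

S(f_1,g_3): lcm = uvw. S = v^2w + vw^2 + v + w^2 + w.
  leading term v^2w: no divisor's leading term divides it; move v^2w to the remainder.
  leading term vw^2: no divisor's leading term divides it; move vw^2 to the remainder.
  leading term v: no divisor's leading term divides it; move v to the remainder.
  leading term w^2: no divisor's leading term divides it; move w^2 to the remainder.
  leading term w: no divisor's leading term divides it; move w to the remainder.
  remainder v^2w + vw^2 + v + w^2 + w ≠ 0; add g_4 = v^2w + vw^2 + v + w^2 + w to the basis.

The other S-polynomials (S(f_2,g_3), S(f_1,g_4), S(f_2,g_4), S(g_3,g_4)) all reduce to 0 modulo the current basis, so we have a Gröbner basis.
Inter-reduce: drop elements whose leading term is divisible by another's, tail-reduce, and make monic.

G = {uv + vw + w + 1, uw + vw + 1, v^2w + vw^2 + v + w^2 + w}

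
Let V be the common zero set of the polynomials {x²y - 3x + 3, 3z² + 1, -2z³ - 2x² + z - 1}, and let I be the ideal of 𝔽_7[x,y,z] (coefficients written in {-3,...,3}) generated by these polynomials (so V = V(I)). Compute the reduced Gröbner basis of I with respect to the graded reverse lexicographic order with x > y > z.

f_1 = x²y - 3x + 3, LT = x²y.
f_2 = 3z² + 1, LT = z².
f_3 = -2z³ - 2x² + z - 1, LT = z³.

S(f_2,f_3): lcm = z³. S = -x² + 2z + 3.
  leading term x²: no divisor's leading term divides it; move -x² to the remainder.
  leading term z: no divisor's leading term divides it; move 2z to the remainder.
  leading term 1: no divisor's leading term divides it; move 3 to the remainder.
  remainder -x² + 2z + 3 ≠ 0; add g_4 = -x² + 2z + 3 to the basis.

S(f_1,g_4): lcm = x²y. S = 2yz - 3x + 3y + 3.
  leading term yz: no divisor's leading term divides it; move 2yz to the remainder.
  leading term x: no divisor's leading term divides it; move -3x to the remainder.
  leading term y: no divisor's leading term divides it; move 3y to the remainder.
  leading term 1: no divisor's leading term divides it; move 3 to the remainder.
  remainder 2yz - 3x + 3y + 3 ≠ 0; add g_5 = 2yz - 3x + 3y + 3 to the basis.

S(f_2,g_5): lcm = yz². S = -2xz + 2yz - 2y + 2z.
  leading term xz: no divisor's leading term divides it; move -2xz to the remainder.
  leading term yz: subtract (1)·g_5 from 2yz - 2y + 2z → 3x + 2y + 2z - 3
  leading term x: no divisor's leading term divides it; move 3x to the remainder.
  leading term y: no divisor's leading term divides it; move 2y to the remainder.
  leading term z: no divisor's leading term divides it; move 2z to the remainder.
  leading term 1: no divisor's leading term divides it; move -3 to the remainder.
  remainder -2xz + 3x + 2y + 2z - 3 ≠ 0; add g_6 = -2xz + 3x + 2y + 2z - 3 to the basis.

S(f_1,g_6): lcm = x²yz. S = -2x²y + xy² + xyz + 2xy - 3xz + 3z.
  leading term x²y: subtract (-2)·f_1 from -2x²y + xy² + xyz + 2xy - 3xz + 3z → xy² + xyz + 2xy - 3xz + x + 3z - 1
  leading term xy²: no divisor's leading term divides it; move xy² to the remainder.
  leading term xyz: subtract (-3x)·g_5 from xyz + 2xy - 3xz + x + 3z - 1 → -2x² - 3xy - 3xz + 3x + 3z - 1
  leading term x²: subtract (2)·g_4 from -2x² - 3xy - 3xz + 3x + 3z - 1 → -3xy - 3xz + 3x - z
  leading term xy: no divisor's leading term divides it; move -3xy to the remainder.
  leading term xz: subtract (-2)·g_6 from -3xz + 3x - z → 2x - 3y + 3z + 1
  leading term x: no divisor's leading term divides it; move 2x to the remainder.
  leading term y: no divisor's leading term divides it; move -3y to the remainder.
  leading term z: no divisor's leading term divides it; move 3z to the remainder.
  leading term 1: no divisor's leading term divides it; move 1 to the remainder.
  remainder xy² - 3xy + 2x - 3y + 3z + 1 ≠ 0; add g_7 = xy² - 3xy + 2x - 3y + 3z + 1 to the basis.

S(g_4,g_6): lcm = x²z. S = -2x² + xy + xz - 2z² + 2x - 3z.
  leading term x²: subtract (2)·g_4 from -2x² + xy + xz - 2z² + 2x - 3z → xy + xz - 2z² + 2x + 1
  leading term xy: no divisor's leading term divides it; move xy to the remainder.
  leading term xz: subtract (3)·g_6 from xz - 2z² + 2x + 1 → -2z² + y + z + 3
  leading term z²: subtract (-3)·f_2 from -2z² + y + z + 3 → y + z - 1
  leading term y: no divisor's leading term divides it; move y to the remainder.
  leading term z: no divisor's leading term divides it; move z to the remainder.
  leading term 1: no divisor's leading term divides it; move -1 to the remainder.
  remainder xy + y + z - 1 ≠ 0; add g_8 = xy + y + z - 1 to the basis.

S(g_5,g_6): lcm = xyz. S = 2x² + 3xy + y² + yz - 2x + 2y.
  leading term x²: subtract (-2)·g_4 from 2x² + 3xy + y² + yz - 2x + 2y → 3xy + y² + yz - 2x + 2y - 3z - 1
  leading term xy: subtract (3)·g_8 from 3xy + y² + yz - 2x + 2y - 3z - 1 → y² + yz - 2x - y + z + 2
  leading term y²: no divisor's leading term divides it; move y² to the remainder.
  leading term yz: subtract (-3)·g_5 from yz - 2x - y + z + 2 → 3x + y + z - 3
  leading term x: no divisor's leading term divides it; move 3x to the remainder.
  leading term y: no divisor's leading term divides it; move y to the remainder.
  leading term z: no divisor's leading term divides it; move z to the remainder.
  leading term 1: no divisor's leading term divides it; move -3 to the remainder.
  remainder y² + 3x + y + z - 3 ≠ 0; add g_9 = y² + 3x + y + z - 3 to the basis.

The other S-polynomials (S(f_1,f_2), S(f_1,f_3), S(f_2,g_4), S(f_3,g_4), S(f_1,g_5), S(f_3,g_5), S(g_4,g_5), S(f_2,g_6), S(f_3,g_6), S(f_1,g_7), S(f_2,g_7), S(f_3,g_7), S(g_4,g_7), S(g_5,g_7), S(g_6,g_7), S(f_1,g_8), S(f_2,g_8), S(f_3,g_8), S(g_4,g_8), S(g_5,g_8), S(g_6,g_8), S(g_7,g_8), S(f_1,g_9), S(f_2,g_9), S(f_3,g_9), S(g_4,g_9), S(g_5,g_9), S(g_6,g_9), S(g_7,g_9), S(g_8,g_9)) all reduce to 0 modulo the current basis, so we have a Gröbner basis.
Inter-reduce: drop elements whose leading term is divisible by another's, tail-reduce, and make monic.

G = {x² - 2z - 3, xy + y + z - 1, y² + 3x + y + z - 3, xz + 2x - y - z - 2, yz + 2x - 2y - 2, z² - 2}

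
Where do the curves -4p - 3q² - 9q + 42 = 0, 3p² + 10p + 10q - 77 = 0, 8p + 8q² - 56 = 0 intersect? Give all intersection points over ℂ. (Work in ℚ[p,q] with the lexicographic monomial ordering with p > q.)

{(3, 2)}

Compute a lex Gröbner basis by Buchberger's algorithm.
f_1 = -4p - 3q² - 9q + 42, LT = p.
f_2 = 3p² + 10p + 10q - 77, LT = p².
f_3 = 8p + 8q² - 56, LT = p.

S(f_1,f_2): lcm = p². S = ¾pq² + 9/4pq - 83/6p - 10/3q + 77/3.
  leading term pq²: subtract (-3/16q²)·f_1 from ¾pq² + 9/4pq - 83/6p - 10/3q + 77/3 → 9/4pq - 83/6p - 9/16q⁴ - 27/16q³ + 63/8q² - 10/3q + 77/3
  leading term pq: subtract (-9/16q)·f_1 from 9/4pq - 83/6p - 9/16q⁴ - 27/16q³ + 63/8q² - 10/3q + 77/3 → -83/6p - 9/16q⁴ - 27/8q³ + 45/16q² + 487/24q + 77/3
  leading term p: subtract (83/24)·f_1 from -83/6p - 9/16q⁴ - 27/8q³ + 45/16q² + 487/24q + 77/3 → -9/16q⁴ - 27/8q³ + 211/16q² + 617/12q - 1435/12
  leading term q⁴: no divisor's leading term divides it; move -9/16q⁴ to the remainder.
  leading term q³: no divisor's leading term divides it; move -27/8q³ to the remainder.
  leading term q²: no divisor's leading term divides it; move 211/16q² to the remainder.
  leading term q: no divisor's leading term divides it; move 617/12q to the remainder.
  leading term 1: no divisor's leading term divides it; move -1435/12 to the remainder.
  remainder -9/16q⁴ - 27/8q³ + 211/16q² + 617/12q - 1435/12 ≠ 0; add h_4 = -9/16q⁴ - 27/8q³ + 211/16q² + 617/12q - 1435/12 to the basis.

S(f_1,f_3): lcm = p. S = -¼q² + 9/4q - 7/2.
  leading term q²: no divisor's leading term divides it; move -¼q² to the remainder.
  leading term q: no divisor's leading term divides it; move 9/4q to the remainder.
  leading term 1: no divisor's leading term divides it; move -7/2 to the remainder.
  remainder -¼q² + 9/4q - 7/2 ≠ 0; add h_5 = -¼q² + 9/4q - 7/2 to the basis.

S(f_2,f_3): lcm = p². S = -pq² + 31/3p + 10/3q - 77/3.
  leading term pq²: subtract (¼q²)·f_1 from -pq² + 31/3p + 10/3q - 77/3 → 31/3p + ¾q⁴ + 9/4q³ - 21/2q² + 10/3q - 77/3
  leading term p: subtract (-31/12)·f_1 from 31/3p + ¾q⁴ + 9/4q³ - 21/2q² + 10/3q - 77/3 → ¾q⁴ + 9/4q³ - 73/4q² - 239/12q + 497/6
  leading term q⁴: subtract (-4/3)·h_4 from ¾q⁴ + 9/4q³ - 73/4q² - 239/12q + 497/6 → -9/4q³ - ⅔q² + 1751/36q - 1379/18
  leading term q³: subtract (9q)·h_5 from -9/4q³ - ⅔q² + 1751/36q - 1379/18 → -251/12q² + 2885/36q - 1379/18
  leading term q²: subtract (251/3)·h_5 from -251/12q² + 2885/36q - 1379/18 → -973/9q + 1946/9
  leading term q: no divisor's leading term divides it; move -973/9q to the remainder.
  leading term 1: no divisor's leading term divides it; move 1946/9 to the remainder.
  remainder -973/9q + 1946/9 ≠ 0; add h_6 = -973/9q + 1946/9 to the basis.

The other S-polynomials (S(f_1,h_4), S(f_2,h_4), S(f_3,h_4), S(f_1,h_5), S(f_2,h_5), S(f_3,h_5), S(h_4,h_5), S(f_1,h_6), S(f_2,h_6), S(f_3,h_6), S(h_4,h_6), S(h_5,h_6)) all reduce to 0 modulo the current basis, so we have a Gröbner basis.
Inter-reduce: drop elements whose leading term is divisible by another's, tail-reduce, and make monic.
Reduced Gröbner basis: {p - 3, q - 2}.

Since the basis is lex-ordered, q - 2 is univariate in q. Its roots are {2}. Back-substituting each root into the other basis elements fixes the other coordinates.
  q = 2: the earlier basis element becomes p - 3 = 0, giving p = 3 — point (3, 2).
Substituting each solution back into the original system confirms all equations vanish.
A lex Gröbner basis triangularizes the system, enabling back-substitution.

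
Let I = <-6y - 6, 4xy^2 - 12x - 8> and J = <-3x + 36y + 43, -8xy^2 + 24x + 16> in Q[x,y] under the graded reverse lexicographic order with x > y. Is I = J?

Two ideals are equal iff their reduced Gröbner bases coincide (the reduced basis is unique for a fixed ordering).
Buchberger on the first generating set:
f_1 = -6y - 6, LT = y.
f_2 = 4xy^2 - 12x - 8, LT = xy^2.

S(f_1,f_2): lcm = xy^2. S = xy + 3x + 2.
  leading term xy: subtract (-1/6x)·f_1 from xy + 3x + 2 → 2x + 2
  leading term x: no divisor's leading term divides it; move 2x to the remainder.
  leading term 1: no divisor's leading term divides it; move 2 to the remainder.
  remainder 2x + 2 ≠ 0; add g_3 = 2x + 2 to the basis.

The other S-polynomials (S(f_1,g_3), S(f_2,g_3)) all reduce to 0 modulo the current basis, so we have a Gröbner basis.
Inter-reduce: drop elements whose leading term is divisible by another's, tail-reduce, and make monic.
Reduced Gröbner basis: {x + 1, y + 1}.

Buchberger on the second generating set:
h_1 = -3x + 36y + 43, LT = x.
h_2 = -8xy^2 + 24x + 16, LT = xy^2.

S(h_1,h_2): lcm = xy^2. S = -12y^3 - 43/3y^2 + 3x + 2.
  leading term y^3: no divisor's leading term divides it; move -12y^3 to the remainder.
  leading term y^2: no divisor's leading term divides it; move -43/3y^2 to the remainder.
  leading term x: subtract (-1)·h_1 from 3x + 2 → 36y + 45
  leading term y: no divisor's leading term divides it; move 36y to the remainder.
  leading term 1: no divisor's leading term divides it; move 45 to the remainder.
  remainder -12y^3 - 43/3y^2 + 36y + 45 ≠ 0; add k_3 = -12y^3 - 43/3y^2 + 36y + 45 to the basis.

The other S-polynomials (S(h_1,k_3), S(h_2,k_3)) all reduce to 0 modulo the current basis, so we have a Gröbner basis.
Inter-reduce: drop elements whose leading term is divisible by another's, tail-reduce, and make monic.
Reduced Gröbner basis: {y^3 + 43/36y^2 - 3y - 15/4, x - 12y - 43/3}.

These differ, so the ideals are not equal.

No, the ideals differ.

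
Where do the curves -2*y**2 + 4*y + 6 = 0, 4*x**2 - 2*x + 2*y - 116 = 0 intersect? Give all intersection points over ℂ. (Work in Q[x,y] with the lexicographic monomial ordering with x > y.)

{(1/4 - sqrt(473)/4, -1), (1/4 + sqrt(473)/4, -1), (-5, 3), (11/2, 3)}

Compute a lex Gröbner basis by Buchberger's algorithm.
f_1 = -2*y**2 + 4*y + 6, LT = y**2.
f_2 = 4*x**2 - 2*x + 2*y - 116, LT = x**2.

The S-polynomials (S(f_1,f_2)) all reduce to 0 modulo the current basis, so we have a Gröbner basis.
Inter-reduce: drop elements whose leading term is divisible by another's, tail-reduce, and make monic.
Reduced Gröbner basis: {x**2 - 1/2*x + 1/2*y - 29, y**2 - 2*y - 3}.

A lex Gröbner basis eliminates variables successively. Here y**2 - 2*y - 3 depends only on y, with roots {-1, 3}; lifting each root through the earlier basis elements recovers the full solutions.
  y = -1: the earlier basis element becomes x**2 - 1/2*x - 59/2 = 0, giving x = 1/4 - sqrt(473)/4, 1/4 + sqrt(473)/4 — points (1/4 - sqrt(473)/4, -1), (1/4 + sqrt(473)/4, -1).
  y = 3: the earlier basis element becomes x**2 - 1/2*x - 55/2 = 0, giving x = -5, 11/2 — points (-5, 3), (11/2, 3).
Check: every point annihilates each of the original generators.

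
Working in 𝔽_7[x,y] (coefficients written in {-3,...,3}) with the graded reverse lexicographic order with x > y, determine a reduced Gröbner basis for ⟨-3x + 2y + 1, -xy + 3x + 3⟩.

G = {y² + y + 1, x - 3y + 2}

f_1 = -3x + 2y + 1, LT = x.
f_2 = -xy + 3x + 3, LT = xy.

S(f_1,f_2): lcm = xy. S = -3y² + 3x + 2y + 3.
  leading term y²: no divisor's leading term divides it; move -3y² to the remainder.
  leading term x: subtract (-1)·f_1 from 3x + 2y + 3 → -3y - 3
  leading term y: no divisor's leading term divides it; move -3y to the remainder.
  leading term 1: no divisor's leading term divides it; move -3 to the remainder.
  remainder -3y² - 3y - 3 ≠ 0; add g_3 = -3y² - 3y - 3 to the basis.

S(f_1,g_3): leading monomials are coprime, so the S-polynomial reduces to 0 (Buchberger's first criterion).
S(f_2,g_3): lcm = xy². S = 3xy - x - 3y.
  leading term xy: subtract (-y)·f_1 from 3xy - x - 3y → 2y² - x - 2y
  leading term y²: subtract (-3)·g_3 from 2y² - x - 2y → -x + 3y - 2
  leading term x: subtract (-2)·f_1 from -x + 3y - 2 → 0
  remainder 0.

Every S-polynomial of the final basis reduces to 0, so we have a Gröbner basis.
Inter-reduce: drop elements whose leading term is divisible by another's, tail-reduce, and make monic.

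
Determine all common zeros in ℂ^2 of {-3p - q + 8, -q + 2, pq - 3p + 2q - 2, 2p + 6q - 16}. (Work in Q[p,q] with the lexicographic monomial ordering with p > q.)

{(2, 2)}

Compute a lex Gröbner basis by Buchberger's algorithm.
f_1 = -3p - q + 8, LT = p.
f_2 = -q + 2, LT = q.
f_3 = pq - 3p + 2q - 2, LT = pq.
f_4 = 2p + 6q - 16, LT = p.

The S-polynomials (S(f_1,f_2), S(f_1,f_3), S(f_1,f_4), S(f_2,f_3), S(f_2,f_4), S(f_3,f_4)) all reduce to 0 modulo the current basis, so we have a Gröbner basis.
Inter-reduce: drop elements whose leading term is divisible by another's, tail-reduce, and make monic.
Reduced Gröbner basis: {p - 2, q - 2}.

A lex Gröbner basis eliminates variables successively. Here q - 2 depends only on q, with roots {2}; lifting each root through the earlier basis elements recovers the full solutions.
  q = 2: the earlier basis element becomes p - 2 = 0, giving p = 2 — point (2, 2).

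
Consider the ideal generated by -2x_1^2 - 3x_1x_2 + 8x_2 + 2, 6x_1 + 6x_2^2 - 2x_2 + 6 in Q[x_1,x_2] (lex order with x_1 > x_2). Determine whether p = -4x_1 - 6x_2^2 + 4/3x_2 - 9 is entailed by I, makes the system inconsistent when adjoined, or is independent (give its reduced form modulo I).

First compute the reduced Gröbner basis of I by Buchberger's algorithm.
f_1 = -2x_1^2 - 3x_1x_2 + 8x_2 + 2, LT = x_1^2.
f_2 = 6x_1 + 6x_2^2 - 2x_2 + 6, LT = x_1.

S(f_1,f_2): lcm = x_1^2. S = -x_1x_2^2 + 11/6x_1x_2 - x_1 - 4x_2 - 1.
  leading term x_1x_2^2: subtract (-1/6x_2^2)·f_2 from -x_1x_2^2 + 11/6x_1x_2 - x_1 - 4x_2 - 1 → 11/6x_1x_2 - x_1 + x_2^4 - 1/3x_2^3 + x_2^2 - 4x_2 - 1
  leading term x_1x_2: subtract (11/36x_2)·f_2 from 11/6x_1x_2 - x_1 + x_2^4 - 1/3x_2^3 + x_2^2 - 4x_2 - 1 → -x_1 + x_2^4 - 13/6x_2^3 + 29/18x_2^2 - 35/6x_2 - 1
  leading term x_1: subtract (-1/6)·f_2 from -x_1 + x_2^4 - 13/6x_2^3 + 29/18x_2^2 - 35/6x_2 - 1 → x_2^4 - 13/6x_2^3 + 47/18x_2^2 - 37/6x_2
  leading term x_2^4: no divisor's leading term divides it; move x_2^4 to the remainder.
  leading term x_2^3: no divisor's leading term divides it; move -13/6x_2^3 to the remainder.
  leading term x_2^2: no divisor's leading term divides it; move 47/18x_2^2 to the remainder.
  leading term x_2: no divisor's leading term divides it; move -37/6x_2 to the remainder.
  remainder x_2^4 - 13/6x_2^3 + 47/18x_2^2 - 37/6x_2 ≠ 0; add h_3 = x_2^4 - 13/6x_2^3 + 47/18x_2^2 - 37/6x_2 to the basis.

S(f_1,h_3): leading monomials are coprime, so the S-polynomial reduces to 0 (Buchberger's first criterion).
S(f_2,h_3): leading monomials are coprime, so the S-polynomial reduces to 0 (Buchberger's first criterion).
Every S-polynomial of the final basis reduces to 0, so we have a Gröbner basis.
Inter-reduce: drop elements whose leading term is divisible by another's, tail-reduce, and make monic.
Reduced Gröbner basis: {x_1 + x_2^2 - 1/3x_2 + 1, x_2^4 - 13/6x_2^3 + 47/18x_2^2 - 37/6x_2}.
Label its elements g_1 = x_1 + x_2^2 - 1/3x_2 + 1, g_2 = x_2^4 - 13/6x_2^3 + 47/18x_2^2 - 37/6x_2.

Reduce p = -4x_1 - 6x_2^2 + 4/3x_2 - 9 modulo G:
  leading term x_1: subtract (-4)·g_1 from -4x_1 - 6x_2^2 + 4/3x_2 - 9 → -2x_2^2 - 5
  leading term x_2^2: no divisor's leading term divides it; move -2x_2^2 to the remainder.
  leading term 1: no divisor's leading term divides it; move -5 to the remainder.
  normal form = -2x_2^2 - 5.
The normal form is nonzero, so p ∉ I. Since p minus its normal form lies in I, I + (p) = I + (r) where r = -2x_2^2 - 5; decide whether this ideal is the whole ring.
Run Buchberger on G together with r (pairs among the g_i already reduce to 0 since G is a Gröbner basis):
g_1 = x_1 + x_2^2 - 1/3x_2 + 1, LT = x_1.
g_2 = x_2^4 - 13/6x_2^3 + 47/18x_2^2 - 37/6x_2, LT = x_2^4.
r = -2x_2^2 - 5, LT = x_2^2.

S(g_1,g_2): leading monomials are coprime, so the S-polynomial reduces to 0 (Buchberger's first criterion).
S(g_1,r): leading monomials are coprime, so the S-polynomial reduces to 0 (Buchberger's first criterion).
S(g_2,r): lcm = x_2^4. S = -13/6x_2^3 + 1/9x_2^2 - 37/6x_2.
  leading term x_2^3: subtract (13/12x_2)·r from -13/6x_2^3 + 1/9x_2^2 - 37/6x_2 → 1/9x_2^2 - 3/4x_2
  leading term x_2^2: subtract (-1/18)·r from 1/9x_2^2 - 3/4x_2 → -3/4x_2 - 5/18
  leading term x_2: no divisor's leading term divides it; move -3/4x_2 to the remainder.
  leading term 1: no divisor's leading term divides it; move -5/18 to the remainder.
  remainder -3/4x_2 - 5/18 ≠ 0; add m_4 = -3/4x_2 - 5/18 to the basis.

S(g_1,m_4): leading monomials are coprime, so the S-polynomial reduces to 0 (Buchberger's first criterion).
S(g_2,m_4): lcm = x_2^4. S = -137/54x_2^3 + 47/18x_2^2 - 37/6x_2.
  leading term x_2^3: subtract (137/108x_2)·r from -137/54x_2^3 + 47/18x_2^2 - 37/6x_2 → 47/18x_2^2 + 19/108x_2
  leading term x_2^2: subtract (-47/36)·r from 47/18x_2^2 + 19/108x_2 → 19/108x_2 - 235/36
  leading term x_2: subtract (-19/81)·m_4 from 19/108x_2 - 235/36 → -19225/2916
  leading term 1: no divisor's leading term divides it; move -19225/2916 to the remainder.
  remainder -19225/2916 ≠ 0; add m_5 = -19225/2916 to the basis.

S(r,m_4): lcm = x_2^2. S = -10/27x_2 + 5/2.
  leading term x_2: subtract (40/81)·m_4 from -10/27x_2 + 5/2 → 3845/1458
  leading term 1: subtract (-2/5)·m_5 from 3845/1458 → 0
  remainder 0.

S(g_1,m_5): leading monomials are coprime, so the S-polynomial reduces to 0 (Buchberger's first criterion).
S(g_2,m_5): leading monomials are coprime, so the S-polynomial reduces to 0 (Buchberger's first criterion).
S(r,m_5): leading monomials are coprime, so the S-polynomial reduces to 0 (Buchberger's first criterion).
S(m_4,m_5): leading monomials are coprime, so the S-polynomial reduces to 0 (Buchberger's first criterion).
Every S-polynomial of the final basis reduces to 0, so we have a Gröbner basis.
Inter-reduce: drop elements whose leading term is divisible by another's, tail-reduce, and make monic.
Reduced Gröbner basis: {1}.
The reduced Gröbner basis of I + (p) is {1}: the ideal is the whole ring, so the enlarged system has no common solution — adjoining p is inconsistent.

Ideal membership is decidable via reduction modulo a Gröbner basis.

Adjoining -4x_1 - 6x_2^2 + 4/3x_2 - 9 makes the ideal the whole ring: the system is inconsistent.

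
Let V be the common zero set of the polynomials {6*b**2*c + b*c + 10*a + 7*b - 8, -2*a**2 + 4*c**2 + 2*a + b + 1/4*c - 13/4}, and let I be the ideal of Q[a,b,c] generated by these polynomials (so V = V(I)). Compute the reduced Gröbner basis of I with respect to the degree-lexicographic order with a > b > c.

G = {b**2*c + 1/6*b*c + 5/3*a + 7/6*b - 4/3, a**2 - 2*c**2 - a - 1/2*b - 1/8*c + 13/8}

f_1 = 6*b**2*c + b*c + 10*a + 7*b - 8, LT = b**2*c.
f_2 = -2*a**2 + 4*c**2 + 2*a + b + 1/4*c - 13/4, LT = a**2.

The S-polynomials (S(f_1,f_2)) all reduce to 0 modulo the current basis, so we have a Gröbner basis.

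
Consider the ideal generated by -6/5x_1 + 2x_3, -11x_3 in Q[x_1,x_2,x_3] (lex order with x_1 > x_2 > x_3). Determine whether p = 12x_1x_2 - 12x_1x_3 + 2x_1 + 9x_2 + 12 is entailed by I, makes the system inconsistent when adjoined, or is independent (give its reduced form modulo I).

12x_1x_2 - 12x_1x_3 + 2x_1 + 9x_2 + 12 is independent of I; its normal form modulo I is 9x_2 + 12.

First compute the reduced Gröbner basis of I by Buchberger's algorithm.
f_1 = -6/5x_1 + 2x_3, LT = x_1.
f_2 = -11x_3, LT = x_3.

The S-polynomials (S(f_1,f_2)) all reduce to 0 modulo the current basis, so we have a Gröbner basis.
Inter-reduce: drop elements whose leading term is divisible by another's, tail-reduce, and make monic.
Reduced Gröbner basis: {x_1, x_3}.
Label its elements g_1 = x_1, g_2 = x_3.

Reduce p = 12x_1x_2 - 12x_1x_3 + 2x_1 + 9x_2 + 12 modulo G:
  leading term x_1x_2: subtract (12x_2)·g_1 from 12x_1x_2 - 12x_1x_3 + 2x_1 + 9x_2 + 12 → -12x_1x_3 + 2x_1 + 9x_2 + 12
  leading term x_1x_3: subtract (-12x_3)·g_1 from -12x_1x_3 + 2x_1 + 9x_2 + 12 → 2x_1 + 9x_2 + 12
  leading term x_1: subtract (2)·g_1 from 2x_1 + 9x_2 + 12 → 9x_2 + 12
  leading term x_2: no divisor's leading term divides it; move 9x_2 to the remainder.
  leading term 1: no divisor's leading term divides it; move 12 to the remainder.
  normal form = 9x_2 + 12.
The normal form is nonzero, so p ∉ I. Since p minus its normal form lies in I, I + (p) = I + (r) where r = 9x_2 + 12; decide whether this ideal is the whole ring.
Run Buchberger on G together with r (pairs among the g_i already reduce to 0 since G is a Gröbner basis):
g_1 = x_1, LT = x_1.
g_2 = x_3, LT = x_3.
r = 9x_2 + 12, LT = x_2.

The S-polynomials (S(g_1,g_2), S(g_1,r), S(g_2,r)) all reduce to 0 modulo the current basis, so we have a Gröbner basis.
Inter-reduce: drop elements whose leading term is divisible by another's, tail-reduce, and make monic.
Reduced Gröbner basis: {x_1, x_2 + 4/3, x_3}.
The reduced Gröbner basis of I + (p) is {x_1, x_2 + 4/3, x_3} ≠ {1}, a proper ideal, so the enlarged system stays consistent: p is independent of I, with normal form 9x_2 + 12.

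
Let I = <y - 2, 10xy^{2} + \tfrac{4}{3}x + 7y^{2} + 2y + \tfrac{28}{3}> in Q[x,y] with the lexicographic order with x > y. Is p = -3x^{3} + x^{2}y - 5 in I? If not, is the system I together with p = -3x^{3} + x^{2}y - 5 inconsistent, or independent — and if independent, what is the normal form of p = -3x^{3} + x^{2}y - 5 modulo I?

First compute the reduced Gröbner basis of I by Buchberger's algorithm.
f_1 = y - 2, LT = y.
f_2 = 10xy^{2} + \tfrac{4}{3}x + 7y^{2} + 2y + \tfrac{28}{3}, LT = xy^{2}.

S(f_1,f_2): lcm = xy^{2}. S = -2xy - \tfrac{2}{15}x - \tfrac{7}{10}y^{2} - \tfrac{1}{5}y - \tfrac{14}{15}.
  reduce S modulo (f_1, f_2):
  remainder -\tfrac{62}{15}x - \tfrac{62}{15} ≠ 0; add h_3 = -\tfrac{62}{15}x - \tfrac{62}{15} to the basis.

The other S-polynomials (S(f_1,h_3), S(f_2,h_3)) all reduce to 0 modulo the current basis, so we have a Gröbner basis.
Inter-reduce: drop elements whose leading term is divisible by another's, tail-reduce, and make monic.
Reduced Gröbner basis: {x + 1, y - 2}.
Label its elements g_1 = x + 1, g_2 = y - 2.

Reduce p = -3x^{3} + x^{2}y - 5 modulo G:
  leading term x^{3}: subtract (-3x^{2})·g_1 from -3x^{3} + x^{2}y - 5 → x^{2}y + 3x^{2} - 5
  leading term x^{2}y: subtract (xy)·g_1 from x^{2}y + 3x^{2} - 5 → 3x^{2} - xy - 5
  leading term x^{2}: subtract (3x)·g_1 from 3x^{2} - xy - 5 → -xy - 3x - 5
  leading term xy: subtract (-y)·g_1 from -xy - 3x - 5 → -3x + y - 5
  leading term x: subtract (-3)·g_1 from -3x + y - 5 → y - 2
  leading term y: subtract (1)·g_2 from y - 2 → 0
  normal form = 0.
Since the normal form is 0, p ∈ I.

The remainder on division by a Gröbner basis is unique — it is the normal form.

-3x^{3} + x^{2}y - 5 lies in I (it reduces to 0).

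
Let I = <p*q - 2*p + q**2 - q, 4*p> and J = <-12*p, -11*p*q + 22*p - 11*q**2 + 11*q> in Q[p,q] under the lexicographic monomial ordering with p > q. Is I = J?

For a fixed monomial order, each ideal has a unique reduced Gröbner basis; comparing bases decides equality.
Buchberger on the first generating set:
f_1 = p*q - 2*p + q**2 - q, LT = p*q.
f_2 = 4*p, LT = p.

S(f_1,f_2): lcm = p*q. S = -2*p + q**2 - q.
  leading term p: subtract (-1/2)·f_2 from -2*p + q**2 - q → q**2 - q
  leading term q**2: no divisor's leading term divides it; move q**2 to the remainder.
  leading term q: no divisor's leading term divides it; move -q to the remainder.
  remainder q**2 - q ≠ 0; add g_3 = q**2 - q to the basis.

The other S-polynomials (S(f_1,g_3), S(f_2,g_3)) all reduce to 0 modulo the current basis, so we have a Gröbner basis.
Inter-reduce: drop elements whose leading term is divisible by another's, tail-reduce, and make monic.
Reduced Gröbner basis: {p, q**2 - q}.

Buchberger on the second generating set:
h_1 = -12*p, LT = p.
h_2 = -11*p*q + 22*p - 11*q**2 + 11*q, LT = p*q.

S(h_1,h_2): lcm = p*q. S = 2*p - q**2 + q.
  leading term p: subtract (-1/6)·h_1 from 2*p - q**2 + q → -q**2 + q
  leading term q**2: no divisor's leading term divides it; move -q**2 to the remainder.
  leading term q: no divisor's leading term divides it; move q to the remainder.
  remainder -q**2 + q ≠ 0; add k_3 = -q**2 + q to the basis.

The other S-polynomials (S(h_1,k_3), S(h_2,k_3)) all reduce to 0 modulo the current basis, so we have a Gröbner basis.
Inter-reduce: drop elements whose leading term is divisible by another's, tail-reduce, and make monic.
Reduced Gröbner basis: {p, q**2 - q}.

Same reduced basis, so the two generating sets span the same ideal.

Yes, the ideals are equal.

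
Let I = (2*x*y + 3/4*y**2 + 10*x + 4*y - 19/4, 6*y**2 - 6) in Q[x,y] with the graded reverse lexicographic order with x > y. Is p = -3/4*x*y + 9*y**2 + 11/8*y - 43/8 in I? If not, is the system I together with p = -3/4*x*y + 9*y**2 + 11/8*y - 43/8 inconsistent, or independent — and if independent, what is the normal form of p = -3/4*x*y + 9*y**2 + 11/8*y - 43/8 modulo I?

First compute the reduced Gröbner basis of I by Buchberger's algorithm.
f_1 = 2*x*y + 3/4*y**2 + 10*x + 4*y - 19/4, LT = x*y.
f_2 = 6*y**2 - 6, LT = y**2.

S(f_1,f_2): lcm = x*y**2. S = 3/8*y**3 + 5*x*y + 2*y**2 + x - 19/8*y.
  leading term y**3: subtract (1/16*y)·f_2 from 3/8*y**3 + 5*x*y + 2*y**2 + x - 19/8*y → 5*x*y + 2*y**2 + x - 2*y
  leading term x*y: subtract (5/2)·f_1 from 5*x*y + 2*y**2 + x - 2*y → 1/8*y**2 - 24*x - 12*y + 95/8
  leading term y**2: subtract (1/48)·f_2 from 1/8*y**2 - 24*x - 12*y + 95/8 → -24*x - 12*y + 12
  leading term x: no divisor's leading term divides it; move -24*x to the remainder.
  leading term y: no divisor's leading term divides it; move -12*y to the remainder.
  leading term 1: no divisor's leading term divides it; move 12 to the remainder.
  remainder -24*x - 12*y + 12 ≠ 0; add h_3 = -24*x - 12*y + 12 to the basis.

The other S-polynomials (S(f_1,h_3), S(f_2,h_3)) all reduce to 0 modulo the current basis, so we have a Gröbner basis.
Inter-reduce: drop elements whose leading term is divisible by another's, tail-reduce, and make monic.
Reduced Gröbner basis: {y**2 - 1, x + 1/2*y - 1/2}.
Label its elements g_1 = y**2 - 1, g_2 = x + 1/2*y - 1/2.

Reduce p = -3/4*x*y + 9*y**2 + 11/8*y - 43/8 modulo G:
  leading term x*y: subtract (-3/4*y)·g_2 from -3/4*x*y + 9*y**2 + 11/8*y - 43/8 → 75/8*y**2 + y - 43/8
  leading term y**2: subtract (75/8)·g_1 from 75/8*y**2 + y - 43/8 → y + 4
  leading term y: no divisor's leading term divides it; move y to the remainder.
  leading term 1: no divisor's leading term divides it; move 4 to the remainder.
  normal form = y + 4.
The normal form is nonzero, so p ∉ I. Since p minus its normal form lies in I, I + (p) = I + (r) where r = y + 4; decide whether this ideal is the whole ring.
Run Buchberger on G together with r (pairs among the g_i already reduce to 0 since G is a Gröbner basis):
g_1 = y**2 - 1, LT = y**2.
g_2 = x + 1/2*y - 1/2, LT = x.
r = y + 4, LT = y.

S(g_1,r): lcm = y**2. S = -4*y - 1.
  leading term y: subtract (-4)·r from -4*y - 1 → 15
  leading term 1: no divisor's leading term divides it; move 15 to the remainder.
  remainder 15 ≠ 0; add m_4 = 15 to the basis.

The other S-polynomials (S(g_1,g_2), S(g_2,r), S(g_1,m_4), S(g_2,m_4), S(r,m_4)) all reduce to 0 modulo the current basis, so we have a Gröbner basis.
Inter-reduce: drop elements whose leading term is divisible by another's, tail-reduce, and make monic.
Reduced Gröbner basis: {1}.
The reduced Gröbner basis of I + (p) is {1}: the ideal is the whole ring, so the enlarged system has no common solution — adjoining p is inconsistent.

Adjoining -3/4*x*y + 9*y**2 + 11/8*y - 43/8 makes the ideal the whole ring: the system is inconsistent.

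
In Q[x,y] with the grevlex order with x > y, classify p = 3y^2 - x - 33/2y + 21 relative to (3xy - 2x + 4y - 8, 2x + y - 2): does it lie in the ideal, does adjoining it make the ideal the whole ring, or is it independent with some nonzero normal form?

3y^2 - x - 33/2y + 21 lies in I (it reduces to 0).

First compute the reduced Gröbner basis of I by Buchberger's algorithm.
f_1 = 3xy - 2x + 4y - 8, LT = xy.
f_2 = 2x + y - 2, LT = x.

S(f_1,f_2): lcm = xy. S = -1/2y^2 - 2/3x + 7/3y - 8/3.
  reduce S modulo (f_1, f_2):
  remainder -1/2y^2 + 8/3y - 10/3 ≠ 0; add h_3 = -1/2y^2 + 8/3y - 10/3 to the basis.

The other S-polynomials (S(f_1,h_3), S(f_2,h_3)) all reduce to 0 modulo the current basis, so we have a Gröbner basis.
Inter-reduce: drop elements whose leading term is divisible by another's, tail-reduce, and make monic.
Reduced Gröbner basis: {y^2 - 16/3y + 20/3, x + 1/2y - 1}.
Label its elements g_1 = y^2 - 16/3y + 20/3, g_2 = x + 1/2y - 1.

Reduce p = 3y^2 - x - 33/2y + 21 modulo G:
  leading term y^2: subtract (3)·g_1 from 3y^2 - x - 33/2y + 21 → -x - 1/2y + 1
  leading term x: subtract (-1)·g_2 from -x - 1/2y + 1 → 0
  normal form = 0.
Since the normal form is 0, p ∈ I.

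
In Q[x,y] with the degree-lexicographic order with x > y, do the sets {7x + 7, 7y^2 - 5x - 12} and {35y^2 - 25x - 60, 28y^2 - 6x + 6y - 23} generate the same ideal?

No, the ideals differ.

Two ideals are equal iff their reduced Gröbner bases coincide (the reduced basis is unique for a fixed ordering).
Buchberger on the first generating set:
f_1 = 7x + 7, LT = x.
f_2 = 7y^2 - 5x - 12, LT = y^2.

The S-polynomials (S(f_1,f_2)) all reduce to 0 modulo the current basis, so we have a Gröbner basis.
Inter-reduce: drop elements whose leading term is divisible by another's, tail-reduce, and make monic.
Reduced Gröbner basis: {y^2 - 1, x + 1}.

Buchberger on the second generating set:
h_1 = 35y^2 - 25x - 60, LT = y^2.
h_2 = 28y^2 - 6x + 6y - 23, LT = y^2.

S(h_1,h_2): lcm = y^2. S = -1/2x - 3/14y - 25/28.
  reduce S modulo (h_1, h_2):
  remainder -1/2x - 3/14y - 25/28 ≠ 0; add k_3 = -1/2x - 3/14y - 25/28 to the basis.

The other S-polynomials (S(h_1,k_3), S(h_2,k_3)) all reduce to 0 modulo the current basis, so we have a Gröbner basis.
Inter-reduce: drop elements whose leading term is divisible by another's, tail-reduce, and make monic.
Reduced Gröbner basis: {y^2 + 15/49y - 43/98, x + 3/7y + 25/14}.

The bases are distinct; the ideals are different.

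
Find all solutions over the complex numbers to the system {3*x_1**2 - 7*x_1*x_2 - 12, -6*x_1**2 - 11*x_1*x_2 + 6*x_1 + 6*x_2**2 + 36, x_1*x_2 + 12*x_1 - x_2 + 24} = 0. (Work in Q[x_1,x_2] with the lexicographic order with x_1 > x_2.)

Compute a lex Gröbner basis by Buchberger's algorithm.
f_1 = 3*x_1**2 - 7*x_1*x_2 - 12, LT = x_1**2.
f_2 = -6*x_1**2 - 11*x_1*x_2 + 6*x_1 + 6*x_2**2 + 36, LT = x_1**2.
f_3 = x_1*x_2 + 12*x_1 - x_2 + 24, LT = x_1*x_2.

S(f_1,f_2): lcm = x_1**2. S = -25/6*x_1*x_2 + x_1 + x_2**2 + 2.
  reduce S modulo (f_1, f_2, f_3):
  remainder 51*x_1 + x_2**2 - 25/6*x_2 + 102 ≠ 0; add h_4 = 51*x_1 + x_2**2 - 25/6*x_2 + 102 to the basis.

S(f_1,f_3): lcm = x_1**2*x_2. S = -12*x_1**2 - 7/3*x_1*x_2**2 + x_1*x_2 - 24*x_1 - 4*x_2.
  reduce S modulo (f_1, f_2, f_3, h_4):
  remainder -83/51*x_2**2 + 851/17*x_2 ≠ 0; add h_5 = -83/51*x_2**2 + 851/17*x_2 to the basis.

S(f_2,f_3): lcm = x_1**2*x_2. S = -12*x_1**2 + 11/6*x_1*x_2**2 - 24*x_1 - x_2**3 - 6*x_2.
  reduce S modulo (f_1, f_2, f_3, h_4, h_5):
  remainder -17774503/13778*x_2 ≠ 0; add h_6 = -17774503/13778*x_2 to the basis.

The other S-polynomials (S(f_1,h_4), S(f_2,h_4), S(f_3,h_4), S(f_1,h_5), S(f_2,h_5), S(f_3,h_5), S(h_4,h_5), S(f_1,h_6), S(f_2,h_6), S(f_3,h_6), S(h_4,h_6), S(h_5,h_6)) all reduce to 0 modulo the current basis, so we have a Gröbner basis.
Inter-reduce: drop elements whose leading term is divisible by another's, tail-reduce, and make monic.
Reduced Gröbner basis: {x_1 + 2, x_2}.

A lex Gröbner basis eliminates variables successively. Here x_2 depends only on x_2, with roots {0}; lifting each root through the earlier basis elements recovers the full solutions.
  x_2 = 0: the earlier basis element becomes x_1 + 2 = 0, giving x_1 = -2 — point (-2, 0).
A lex Gröbner basis triangularizes the system, enabling back-substitution.

{(-2, 0)}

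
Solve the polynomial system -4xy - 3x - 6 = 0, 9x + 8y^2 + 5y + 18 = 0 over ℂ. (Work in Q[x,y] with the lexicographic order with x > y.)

{(-2, 0), (-1/24 - 5*sqrt(23)*I/24, -11/16 - 5*sqrt(23)*I/16), (-1/24 + 5*sqrt(23)*I/24, -11/16 + 5*sqrt(23)*I/16)}

Compute a lex Gröbner basis by Buchberger's algorithm.
f_1 = -4xy - 3x - 6, LT = xy.
f_2 = 9x + 8y^2 + 5y + 18, LT = x.

S(f_1,f_2): lcm = xy. S = 3/4x - 8/9y^3 - 5/9y^2 - 2y + 3/2.
  leading term x: subtract (1/12)·f_2 from 3/4x - 8/9y^3 - 5/9y^2 - 2y + 3/2 → -8/9y^3 - 11/9y^2 - 29/12y
  leading term y^3: no divisor's leading term divides it; move -8/9y^3 to the remainder.
  leading term y^2: no divisor's leading term divides it; move -11/9y^2 to the remainder.
  leading term y: no divisor's leading term divides it; move -29/12y to the remainder.
  remainder -8/9y^3 - 11/9y^2 - 29/12y ≠ 0; add h_3 = -8/9y^3 - 11/9y^2 - 29/12y to the basis.

The other S-polynomials (S(f_1,h_3), S(f_2,h_3)) all reduce to 0 modulo the current basis, so we have a Gröbner basis.
Inter-reduce: drop elements whose leading term is divisible by another's, tail-reduce, and make monic.
Reduced Gröbner basis: {x + 8/9y^2 + 5/9y + 2, y^3 + 11/8y^2 + 87/32y}.

From the last basis element, y^3 + 11/8y^2 + 87/32y = 0, so y takes values in {0, -11/16 - 5*sqrt(23)*I/16, -11/16 + 5*sqrt(23)*I/16}. Each choice, substituted upward through the basis, yields the corresponding point(s) of the solution set.
  y = 0: the earlier basis element becomes x + 2 = 0, giving x = -2 — point (-2, 0).
  y = -11/16 - 5*sqrt(23)*I/16: the earlier basis element becomes x + 1/24 + 5*sqrt(23)*I/24 = 0, giving x = -1/24 - 5*sqrt(23)*I/24 — point (-1/24 - 5*sqrt(23)*I/24, -11/16 - 5*sqrt(23)*I/16).
  y = -11/16 + 5*sqrt(23)*I/16: the earlier basis element becomes x + 1/24 - 5*sqrt(23)*I/24 = 0, giving x = -1/24 + 5*sqrt(23)*I/24 — point (-1/24 + 5*sqrt(23)*I/24, -11/16 + 5*sqrt(23)*I/16).
Check: every point annihilates each of the original generators.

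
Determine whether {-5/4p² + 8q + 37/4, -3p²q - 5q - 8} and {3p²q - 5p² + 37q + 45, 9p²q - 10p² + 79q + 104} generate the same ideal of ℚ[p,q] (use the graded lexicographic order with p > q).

Since reduced Gröbner bases are canonical representatives of ideals under a given ordering, it suffices to compute and compare them.
Buchberger on the first generating set:
f_1 = -5/4p² + 8q + 37/4, LT = p².
f_2 = -3p²q - 5q - 8, LT = p²q.

S(f_1,f_2): lcm = p²q. S = -32/5q² - 136/15q - 8/3.
  reduce S modulo (f_1, f_2):
  remainder -32/5q² - 136/15q - 8/3 ≠ 0; add g_3 = -32/5q² - 136/15q - 8/3 to the basis.

The other S-polynomials (S(f_1,g_3), S(f_2,g_3)) all reduce to 0 modulo the current basis, so we have a Gröbner basis.
Inter-reduce: drop elements whose leading term is divisible by another's, tail-reduce, and make monic.
Reduced Gröbner basis: {p² - 32/5q - 37/5, q² + 17/12q + 5/12}.

Buchberger on the second generating set:
h_1 = 3p²q - 5p² + 37q + 45, LT = p²q.
h_2 = 9p²q - 10p² + 79q + 104, LT = p²q.

S(h_1,h_2): lcm = p²q. S = -5/9p² + 32/9q + 31/9.
  reduce S modulo (h_1, h_2):
  remainder -5/9p² + 32/9q + 31/9 ≠ 0; add k_3 = -5/9p² + 32/9q + 31/9 to the basis.

S(h_1,k_3): lcm = p²q. S = -5/3p² + 32/5q² + 278/15q + 15.
  reduce S modulo (h_1, h_2, k_3):
  remainder 32/5q² + 118/15q + 14/3 ≠ 0; add k_4 = 32/5q² + 118/15q + 14/3 to the basis.

The other S-polynomials (S(h_2,k_3), S(h_1,k_4), S(h_2,k_4), S(k_3,k_4)) all reduce to 0 modulo the current basis, so we have a Gröbner basis.
Inter-reduce: drop elements whose leading term is divisible by another's, tail-reduce, and make monic.
Reduced Gröbner basis: {p² - 32/5q - 31/5, q² + 59/48q + 35/48}.

Since the reduced bases disagree, the two ideals are not the same.

No, the ideals differ.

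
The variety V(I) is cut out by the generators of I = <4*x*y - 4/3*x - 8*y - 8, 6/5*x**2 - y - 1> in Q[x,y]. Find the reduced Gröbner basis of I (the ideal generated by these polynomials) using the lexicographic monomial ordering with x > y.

G = {x - 5/16*y**2 + 31/24*y + 77/48, y**3 - 67/15*y**2 - 457/45*y - 211/45}

f_1 = 4*x*y - 4/3*x - 8*y - 8, LT = x*y.
f_2 = 6/5*x**2 - y - 1, LT = x**2.

S(f_1,f_2): lcm = x**2*y. S = -1/3*x**2 - 2*x*y - 2*x + 5/6*y**2 + 5/6*y.
  reduce S modulo (f_1, f_2):
  remainder -8/3*x + 5/6*y**2 - 31/9*y - 77/18 ≠ 0; add g_3 = -8/3*x + 5/6*y**2 - 31/9*y - 77/18 to the basis.

S(f_1,g_3): lcm = x*y. S = -1/3*x + 5/16*y**3 - 31/24*y**2 - 173/48*y - 2.
  reduce S modulo (f_1, f_2, g_3):
  remainder 5/16*y**3 - 67/48*y**2 - 457/144*y - 211/144 ≠ 0; add g_4 = 5/16*y**3 - 67/48*y**2 - 457/144*y - 211/144 to the basis.

The other S-polynomials (S(f_2,g_3), S(f_1,g_4), S(f_2,g_4), S(g_3,g_4)) all reduce to 0 modulo the current basis, so we have a Gröbner basis.
Inter-reduce: drop elements whose leading term is divisible by another's, tail-reduce, and make monic.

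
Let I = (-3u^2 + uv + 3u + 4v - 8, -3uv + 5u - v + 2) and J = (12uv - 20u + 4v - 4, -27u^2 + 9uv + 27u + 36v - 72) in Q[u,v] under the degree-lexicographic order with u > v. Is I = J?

For a fixed monomial order, each ideal has a unique reduced Gröbner basis; comparing bases decides equality.
Buchberger on the first generating set:
f_1 = -3u^2 + uv + 3u + 4v - 8, LT = u^2.
f_2 = -3uv + 5u - v + 2, LT = uv.

S(f_1,f_2): lcm = u^2v. S = -1/3uv^2 + 5/3u^2 - 4/3uv - 4/3v^2 + 2/3u + 8/3v.
  leading term uv^2: subtract (1/9v)·f_2 from -1/3uv^2 + 5/3u^2 - 4/3uv - 4/3v^2 + 2/3u + 8/3v → 5/3u^2 - 17/9uv - 11/9v^2 + 2/3u + 22/9v
  leading term u^2: subtract (-5/9)·f_1 from 5/3u^2 - 17/9uv - 11/9v^2 + 2/3u + 22/9v → -4/3uv - 11/9v^2 + 7/3u + 14/3v - 40/9
  leading term uv: subtract (4/9)·f_2 from -4/3uv - 11/9v^2 + 7/3u + 14/3v - 40/9 → -11/9v^2 + 1/9u + 46/9v - 16/3
  leading term v^2: no divisor's leading term divides it; move -11/9v^2 to the remainder.
  leading term u: no divisor's leading term divides it; move 1/9u to the remainder.
  leading term v: no divisor's leading term divides it; move 46/9v to the remainder.
  leading term 1: no divisor's leading term divides it; move -16/3 to the remainder.
  remainder -11/9v^2 + 1/9u + 46/9v - 16/3 ≠ 0; add g_3 = -11/9v^2 + 1/9u + 46/9v - 16/3 to the basis.

The other S-polynomials (S(f_1,g_3), S(f_2,g_3)) all reduce to 0 modulo the current basis, so we have a Gröbner basis.
Inter-reduce: drop elements whose leading term is divisible by another's, tail-reduce, and make monic.
Reduced Gröbner basis: {u^2 - 14/9u - 11/9v + 22/9, uv - 5/3u + 1/3v - 2/3, v^2 - 1/11u - 46/11v + 48/11}.

Buchberger on the second generating set:
h_1 = 12uv - 20u + 4v - 4, LT = uv.
h_2 = -27u^2 + 9uv + 27u + 36v - 72, LT = u^2.

S(h_1,h_2): lcm = u^2v. S = 1/3uv^2 - 5/3u^2 + 4/3uv + 4/3v^2 - 1/3u - 8/3v.
  leading term uv^2: subtract (1/36v)·h_1 from 1/3uv^2 - 5/3u^2 + 4/3uv + 4/3v^2 - 1/3u - 8/3v → -5/3u^2 + 17/9uv + 11/9v^2 - 1/3u - 23/9v
  leading term u^2: subtract (5/81)·h_2 from -5/3u^2 + 17/9uv + 11/9v^2 - 1/3u - 23/9v → 4/3uv + 11/9v^2 - 2u - 43/9v + 40/9
  leading term uv: subtract (1/9)·h_1 from 4/3uv + 11/9v^2 - 2u - 43/9v + 40/9 → 11/9v^2 + 2/9u - 47/9v + 44/9
  leading term v^2: no divisor's leading term divides it; move 11/9v^2 to the remainder.
  leading term u: no divisor's leading term divides it; move 2/9u to the remainder.
  leading term v: no divisor's leading term divides it; move -47/9v to the remainder.
  leading term 1: no divisor's leading term divides it; move 44/9 to the remainder.
  remainder 11/9v^2 + 2/9u - 47/9v + 44/9 ≠ 0; add k_3 = 11/9v^2 + 2/9u - 47/9v + 44/9 to the basis.

The other S-polynomials (S(h_1,k_3), S(h_2,k_3)) all reduce to 0 modulo the current basis, so we have a Gröbner basis.
Inter-reduce: drop elements whose leading term is divisible by another's, tail-reduce, and make monic.
Reduced Gröbner basis: {u^2 - 14/9u - 11/9v + 23/9, uv - 5/3u + 1/3v - 1/3, v^2 + 2/11u - 47/11v + 4}.

Since the reduced bases disagree, the two ideals are not the same.

No, the ideals differ.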